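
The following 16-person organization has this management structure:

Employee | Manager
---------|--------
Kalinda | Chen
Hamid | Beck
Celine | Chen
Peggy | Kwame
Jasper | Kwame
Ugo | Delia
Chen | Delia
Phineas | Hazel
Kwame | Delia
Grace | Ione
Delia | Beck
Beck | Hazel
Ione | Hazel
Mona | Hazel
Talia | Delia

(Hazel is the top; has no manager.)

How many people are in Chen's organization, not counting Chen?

2

Chen directly manages Celine, Kalinda. Celine has no reports. Kalinda has no reports. So Chen's organization is 2 direct reports plus everyone under them: 1 + 1 = 2.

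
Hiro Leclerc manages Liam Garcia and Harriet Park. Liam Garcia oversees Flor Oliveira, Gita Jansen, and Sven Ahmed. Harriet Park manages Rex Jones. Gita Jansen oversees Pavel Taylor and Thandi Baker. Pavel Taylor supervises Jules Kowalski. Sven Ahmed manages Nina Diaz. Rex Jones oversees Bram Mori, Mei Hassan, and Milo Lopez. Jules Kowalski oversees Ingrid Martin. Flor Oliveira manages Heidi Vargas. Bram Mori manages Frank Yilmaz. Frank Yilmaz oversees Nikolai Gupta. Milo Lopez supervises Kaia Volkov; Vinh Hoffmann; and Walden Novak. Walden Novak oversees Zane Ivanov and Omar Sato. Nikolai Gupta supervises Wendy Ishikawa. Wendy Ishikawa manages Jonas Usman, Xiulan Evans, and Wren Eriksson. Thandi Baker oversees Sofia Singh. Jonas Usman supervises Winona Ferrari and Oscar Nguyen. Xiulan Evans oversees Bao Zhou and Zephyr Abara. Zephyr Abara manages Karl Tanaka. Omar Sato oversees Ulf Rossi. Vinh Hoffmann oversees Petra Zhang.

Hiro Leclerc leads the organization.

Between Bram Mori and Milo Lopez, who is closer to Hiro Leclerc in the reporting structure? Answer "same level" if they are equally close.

Both Bram Mori and Milo Lopez are 3 levels below Hiro Leclerc.

same level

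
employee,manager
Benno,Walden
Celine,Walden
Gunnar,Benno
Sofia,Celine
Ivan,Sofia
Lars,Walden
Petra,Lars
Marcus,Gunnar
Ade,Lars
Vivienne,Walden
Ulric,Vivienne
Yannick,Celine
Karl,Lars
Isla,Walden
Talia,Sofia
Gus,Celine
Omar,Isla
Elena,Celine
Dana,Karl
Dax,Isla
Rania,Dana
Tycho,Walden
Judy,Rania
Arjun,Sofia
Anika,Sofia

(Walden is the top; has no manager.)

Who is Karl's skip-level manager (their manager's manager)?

Karl reports to Lars, and Lars reports to Walden. So Karl's skip-level manager is Walden.

Walden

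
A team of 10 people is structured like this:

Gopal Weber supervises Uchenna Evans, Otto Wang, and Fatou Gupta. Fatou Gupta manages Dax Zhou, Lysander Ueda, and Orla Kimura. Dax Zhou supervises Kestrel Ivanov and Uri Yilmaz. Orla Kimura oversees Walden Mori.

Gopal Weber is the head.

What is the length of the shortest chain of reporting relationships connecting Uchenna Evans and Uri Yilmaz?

4

Uchenna Evans is 1 level below Gopal Weber, and Uri Yilmaz is 3 levels below Gopal Weber (their lowest common manager). The shortest path runs up from Uchenna Evans to Gopal Weber and back down to Uri Yilmaz: 1 + 3 = 4 links.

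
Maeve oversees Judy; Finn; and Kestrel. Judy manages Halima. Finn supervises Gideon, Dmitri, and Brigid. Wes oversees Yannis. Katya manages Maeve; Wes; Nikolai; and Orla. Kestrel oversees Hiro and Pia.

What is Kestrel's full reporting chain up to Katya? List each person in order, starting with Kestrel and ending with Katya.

Kestrel -> Maeve -> Katya

Kestrel reports to Maeve. Maeve reports to Katya. Katya is at the top.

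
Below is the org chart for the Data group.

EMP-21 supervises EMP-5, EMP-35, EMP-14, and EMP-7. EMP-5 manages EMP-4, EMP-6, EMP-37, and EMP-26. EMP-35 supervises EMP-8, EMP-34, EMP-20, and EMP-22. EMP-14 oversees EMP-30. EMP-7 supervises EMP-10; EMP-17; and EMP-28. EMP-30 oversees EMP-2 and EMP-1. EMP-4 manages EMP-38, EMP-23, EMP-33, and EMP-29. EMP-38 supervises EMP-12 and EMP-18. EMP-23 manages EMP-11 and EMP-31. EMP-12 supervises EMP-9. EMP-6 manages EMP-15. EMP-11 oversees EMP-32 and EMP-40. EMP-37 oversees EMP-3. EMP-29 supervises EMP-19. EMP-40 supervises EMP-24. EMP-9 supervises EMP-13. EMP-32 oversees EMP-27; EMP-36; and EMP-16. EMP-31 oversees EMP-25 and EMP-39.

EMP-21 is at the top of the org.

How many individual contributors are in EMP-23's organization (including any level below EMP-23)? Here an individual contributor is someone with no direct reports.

6

The people in EMP-23's organization with no one reporting to them are EMP-39, EMP-25, EMP-16, EMP-36, EMP-27, EMP-24. That is 6.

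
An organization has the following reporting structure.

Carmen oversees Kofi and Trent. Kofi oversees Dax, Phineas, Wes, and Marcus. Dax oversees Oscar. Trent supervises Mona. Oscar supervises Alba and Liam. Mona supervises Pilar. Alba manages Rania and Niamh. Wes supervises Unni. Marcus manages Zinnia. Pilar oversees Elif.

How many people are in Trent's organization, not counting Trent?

3

Trent directly manages Mona. Under Mona: Pilar, Elif (2). That's 3 in total.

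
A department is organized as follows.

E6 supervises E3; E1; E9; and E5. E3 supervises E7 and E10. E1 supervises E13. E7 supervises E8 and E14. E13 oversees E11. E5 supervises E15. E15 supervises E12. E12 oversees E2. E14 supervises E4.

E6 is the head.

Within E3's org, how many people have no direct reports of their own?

3

The people in E3's organization with no one reporting to them are E10, E4, E8. That is 3.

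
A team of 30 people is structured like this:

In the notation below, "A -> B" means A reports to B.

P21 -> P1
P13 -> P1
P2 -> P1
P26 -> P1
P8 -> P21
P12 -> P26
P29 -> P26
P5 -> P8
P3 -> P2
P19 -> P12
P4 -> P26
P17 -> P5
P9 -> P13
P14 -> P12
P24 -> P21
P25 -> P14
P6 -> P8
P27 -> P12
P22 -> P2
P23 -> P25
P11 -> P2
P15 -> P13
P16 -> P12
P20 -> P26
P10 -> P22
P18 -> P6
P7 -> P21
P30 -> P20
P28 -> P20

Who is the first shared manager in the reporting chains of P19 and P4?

P26

P19's chain of managers is P12, P26, P1. P4's chain of managers is P26, P1. The first manager that appears in both chains is P26.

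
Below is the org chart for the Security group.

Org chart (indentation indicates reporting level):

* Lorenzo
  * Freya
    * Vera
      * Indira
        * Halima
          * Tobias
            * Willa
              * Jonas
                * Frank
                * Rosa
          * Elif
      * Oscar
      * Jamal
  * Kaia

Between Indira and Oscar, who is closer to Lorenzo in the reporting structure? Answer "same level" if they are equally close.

same level

Both Indira and Oscar are 3 levels below Lorenzo.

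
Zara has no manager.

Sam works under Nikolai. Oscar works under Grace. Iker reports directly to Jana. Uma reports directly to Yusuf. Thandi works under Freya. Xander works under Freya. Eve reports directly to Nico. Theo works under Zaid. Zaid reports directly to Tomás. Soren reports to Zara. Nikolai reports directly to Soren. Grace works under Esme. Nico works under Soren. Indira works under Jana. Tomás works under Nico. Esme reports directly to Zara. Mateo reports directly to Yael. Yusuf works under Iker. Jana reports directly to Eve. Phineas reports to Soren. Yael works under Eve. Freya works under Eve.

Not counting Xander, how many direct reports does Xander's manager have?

1

Xander reports to Freya. Freya's other direct reports are Thandi — 1 peer.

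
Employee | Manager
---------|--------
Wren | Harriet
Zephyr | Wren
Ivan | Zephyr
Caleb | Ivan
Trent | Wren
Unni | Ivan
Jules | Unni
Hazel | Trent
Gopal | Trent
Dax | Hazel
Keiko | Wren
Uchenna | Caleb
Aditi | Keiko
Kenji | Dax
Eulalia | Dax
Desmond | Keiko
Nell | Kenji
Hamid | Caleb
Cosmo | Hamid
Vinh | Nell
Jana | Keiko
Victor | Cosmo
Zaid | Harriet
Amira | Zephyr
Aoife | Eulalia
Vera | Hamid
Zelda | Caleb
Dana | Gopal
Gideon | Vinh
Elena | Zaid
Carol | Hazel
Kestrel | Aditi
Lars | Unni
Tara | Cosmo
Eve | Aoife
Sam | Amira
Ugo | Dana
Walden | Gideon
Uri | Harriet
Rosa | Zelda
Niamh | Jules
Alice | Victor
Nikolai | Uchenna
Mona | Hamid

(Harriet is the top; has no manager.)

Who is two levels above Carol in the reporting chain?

Carol reports to Hazel, and Hazel reports to Trent. So Carol's skip-level manager is Trent.

Trent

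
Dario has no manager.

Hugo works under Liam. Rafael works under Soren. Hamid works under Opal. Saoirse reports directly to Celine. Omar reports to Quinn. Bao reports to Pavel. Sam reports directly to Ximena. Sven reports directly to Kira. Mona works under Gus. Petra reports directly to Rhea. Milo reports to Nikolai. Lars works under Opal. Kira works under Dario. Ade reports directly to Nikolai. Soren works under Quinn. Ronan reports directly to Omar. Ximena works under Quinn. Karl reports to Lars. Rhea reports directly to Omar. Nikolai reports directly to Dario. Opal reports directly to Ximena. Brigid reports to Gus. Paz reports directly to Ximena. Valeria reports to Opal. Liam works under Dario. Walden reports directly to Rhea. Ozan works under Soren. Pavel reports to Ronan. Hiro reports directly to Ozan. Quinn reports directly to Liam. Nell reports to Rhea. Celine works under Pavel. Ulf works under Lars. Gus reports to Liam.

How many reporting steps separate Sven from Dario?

2

Chain from Sven up to Dario: Sven → Kira → Dario. That is 2 steps up, so Sven is 2 levels below Dario.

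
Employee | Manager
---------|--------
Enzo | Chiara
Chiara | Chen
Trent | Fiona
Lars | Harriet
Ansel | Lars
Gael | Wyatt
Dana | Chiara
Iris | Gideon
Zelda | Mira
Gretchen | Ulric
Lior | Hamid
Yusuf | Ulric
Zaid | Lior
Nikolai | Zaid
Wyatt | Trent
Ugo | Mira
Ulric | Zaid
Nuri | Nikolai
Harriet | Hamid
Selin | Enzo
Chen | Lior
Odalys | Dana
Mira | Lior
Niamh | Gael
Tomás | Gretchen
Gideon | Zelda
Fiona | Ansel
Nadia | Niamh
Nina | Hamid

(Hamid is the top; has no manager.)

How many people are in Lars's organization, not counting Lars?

7

Lars directly manages Ansel. Under Ansel: Fiona, Trent, Wyatt, Gael, Niamh, Nadia (6). That's 7 in total.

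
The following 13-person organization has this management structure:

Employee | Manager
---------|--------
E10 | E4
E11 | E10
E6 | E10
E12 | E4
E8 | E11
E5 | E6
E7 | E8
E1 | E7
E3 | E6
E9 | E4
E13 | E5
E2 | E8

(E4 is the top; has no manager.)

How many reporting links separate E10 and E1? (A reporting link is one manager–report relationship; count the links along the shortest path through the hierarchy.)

E1 is in E10's organization: the chain from E1 up to E10 is E1 → E7 → E8 → E11 → E10, which is 4 links.

4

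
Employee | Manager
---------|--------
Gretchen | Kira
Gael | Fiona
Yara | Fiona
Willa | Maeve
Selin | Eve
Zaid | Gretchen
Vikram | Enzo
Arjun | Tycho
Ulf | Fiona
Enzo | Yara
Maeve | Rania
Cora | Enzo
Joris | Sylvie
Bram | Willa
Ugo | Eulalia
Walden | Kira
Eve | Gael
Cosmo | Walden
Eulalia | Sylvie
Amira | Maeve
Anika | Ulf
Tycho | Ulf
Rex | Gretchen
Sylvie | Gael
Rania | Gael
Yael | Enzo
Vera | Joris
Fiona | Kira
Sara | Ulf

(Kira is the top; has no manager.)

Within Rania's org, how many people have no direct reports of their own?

The people in Rania's organization with no one reporting to them are Amira, Bram. That is 2.

2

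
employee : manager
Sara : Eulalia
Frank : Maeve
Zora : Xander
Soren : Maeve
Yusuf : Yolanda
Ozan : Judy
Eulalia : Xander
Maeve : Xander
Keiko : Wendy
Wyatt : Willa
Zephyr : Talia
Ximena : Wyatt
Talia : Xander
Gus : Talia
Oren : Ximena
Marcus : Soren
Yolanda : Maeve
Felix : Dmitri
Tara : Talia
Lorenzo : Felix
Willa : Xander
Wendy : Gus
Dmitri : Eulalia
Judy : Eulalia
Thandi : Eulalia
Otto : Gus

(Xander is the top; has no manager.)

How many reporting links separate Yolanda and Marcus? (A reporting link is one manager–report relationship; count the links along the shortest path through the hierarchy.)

Yolanda is 1 level below Maeve, and Marcus is 2 levels below Maeve (their lowest common manager). The shortest path runs up from Yolanda to Maeve and back down to Marcus: 1 + 2 = 3 links.

3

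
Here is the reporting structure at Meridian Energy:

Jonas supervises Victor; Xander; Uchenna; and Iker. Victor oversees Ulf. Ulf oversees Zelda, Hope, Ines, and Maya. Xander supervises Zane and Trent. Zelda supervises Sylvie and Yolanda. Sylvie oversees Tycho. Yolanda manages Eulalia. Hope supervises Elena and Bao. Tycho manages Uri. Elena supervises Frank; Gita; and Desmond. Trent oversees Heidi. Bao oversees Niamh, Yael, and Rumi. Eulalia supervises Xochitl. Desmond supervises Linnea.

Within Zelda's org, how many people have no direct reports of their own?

2

The people in Zelda's organization with no one reporting to them are Xochitl, Uri. That is 2.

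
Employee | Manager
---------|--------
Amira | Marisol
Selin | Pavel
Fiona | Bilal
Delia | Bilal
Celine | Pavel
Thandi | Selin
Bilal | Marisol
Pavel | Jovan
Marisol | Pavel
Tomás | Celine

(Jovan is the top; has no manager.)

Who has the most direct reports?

Direct-report counts: Jovan has 1; Pavel has 3; Celine has 1; Selin has 1; Marisol has 2; Bilal has 2. The largest is 3, held by Pavel.

Pavel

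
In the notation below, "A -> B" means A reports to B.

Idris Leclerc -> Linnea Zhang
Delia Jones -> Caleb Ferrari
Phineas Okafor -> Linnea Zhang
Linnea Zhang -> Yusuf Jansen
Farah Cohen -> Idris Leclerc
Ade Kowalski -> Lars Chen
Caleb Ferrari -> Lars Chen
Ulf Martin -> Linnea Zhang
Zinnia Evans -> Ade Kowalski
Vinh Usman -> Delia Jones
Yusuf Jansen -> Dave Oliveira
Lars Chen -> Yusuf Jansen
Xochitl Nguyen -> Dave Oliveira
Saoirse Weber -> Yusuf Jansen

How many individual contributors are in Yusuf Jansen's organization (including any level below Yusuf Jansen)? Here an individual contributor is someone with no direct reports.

The people in Yusuf Jansen's organization with no one reporting to them are Saoirse Weber, Phineas Okafor, Ulf Martin, Farah Cohen, Zinnia Evans, Vinh Usman. That is 6.

6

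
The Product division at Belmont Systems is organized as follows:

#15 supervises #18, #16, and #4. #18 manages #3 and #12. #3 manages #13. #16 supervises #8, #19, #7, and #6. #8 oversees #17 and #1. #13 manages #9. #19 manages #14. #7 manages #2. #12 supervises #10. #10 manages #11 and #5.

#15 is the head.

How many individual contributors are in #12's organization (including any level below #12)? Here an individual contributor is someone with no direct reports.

The people in #12's organization with no one reporting to them are #5, #11. That is 2.

2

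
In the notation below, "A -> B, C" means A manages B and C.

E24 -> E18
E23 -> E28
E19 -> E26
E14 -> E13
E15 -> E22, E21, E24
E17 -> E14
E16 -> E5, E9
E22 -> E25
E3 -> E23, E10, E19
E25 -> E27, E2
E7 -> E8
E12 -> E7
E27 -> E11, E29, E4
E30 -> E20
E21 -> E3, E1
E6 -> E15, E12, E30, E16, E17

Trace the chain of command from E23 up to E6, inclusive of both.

E23 reports to E3. E3 reports to E21. E21 reports to E15. E15 reports to E6. E6 is at the top.

E23 -> E3 -> E21 -> E15 -> E6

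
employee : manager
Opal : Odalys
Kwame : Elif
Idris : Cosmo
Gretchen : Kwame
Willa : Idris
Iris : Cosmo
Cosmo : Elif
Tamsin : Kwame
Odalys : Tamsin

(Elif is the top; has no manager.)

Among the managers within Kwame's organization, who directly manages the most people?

Kwame

Direct-report counts within Kwame's organization: Kwame has 2; Tamsin has 1; Odalys has 1. The largest is 2, held by Kwame.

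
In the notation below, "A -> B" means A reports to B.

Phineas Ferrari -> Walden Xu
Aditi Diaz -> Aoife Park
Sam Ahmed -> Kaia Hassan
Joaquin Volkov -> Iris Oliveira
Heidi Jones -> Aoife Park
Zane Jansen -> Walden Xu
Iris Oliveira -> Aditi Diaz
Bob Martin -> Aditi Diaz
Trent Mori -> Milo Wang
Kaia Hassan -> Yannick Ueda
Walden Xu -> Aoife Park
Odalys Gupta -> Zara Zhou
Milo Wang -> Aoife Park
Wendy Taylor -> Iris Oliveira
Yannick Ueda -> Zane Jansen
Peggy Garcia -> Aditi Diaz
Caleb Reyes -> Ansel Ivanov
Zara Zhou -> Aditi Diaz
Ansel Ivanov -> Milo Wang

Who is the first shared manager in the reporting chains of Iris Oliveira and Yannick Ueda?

Iris Oliveira's chain of managers is Aditi Diaz, Aoife Park. Yannick Ueda's chain of managers is Zane Jansen, Walden Xu, Aoife Park. The first manager that appears in both chains is Aoife Park.

Aoife Park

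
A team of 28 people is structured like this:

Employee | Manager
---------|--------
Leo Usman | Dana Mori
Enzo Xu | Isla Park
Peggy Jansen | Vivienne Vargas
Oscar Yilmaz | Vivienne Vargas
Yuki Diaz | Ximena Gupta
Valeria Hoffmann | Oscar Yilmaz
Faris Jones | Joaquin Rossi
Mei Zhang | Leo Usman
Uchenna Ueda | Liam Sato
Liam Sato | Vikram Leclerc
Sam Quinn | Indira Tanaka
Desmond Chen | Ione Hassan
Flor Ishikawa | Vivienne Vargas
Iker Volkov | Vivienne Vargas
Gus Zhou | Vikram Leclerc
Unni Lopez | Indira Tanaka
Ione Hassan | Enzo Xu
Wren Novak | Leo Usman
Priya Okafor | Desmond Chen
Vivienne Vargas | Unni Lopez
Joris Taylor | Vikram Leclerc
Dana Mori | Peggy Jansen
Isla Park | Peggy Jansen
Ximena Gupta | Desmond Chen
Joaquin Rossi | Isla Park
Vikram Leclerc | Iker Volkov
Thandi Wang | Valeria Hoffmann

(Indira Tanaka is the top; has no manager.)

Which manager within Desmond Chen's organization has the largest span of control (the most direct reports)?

Desmond Chen

Direct-report counts within Desmond Chen's organization: Desmond Chen has 2; Ximena Gupta has 1. The largest is 2, held by Desmond Chen.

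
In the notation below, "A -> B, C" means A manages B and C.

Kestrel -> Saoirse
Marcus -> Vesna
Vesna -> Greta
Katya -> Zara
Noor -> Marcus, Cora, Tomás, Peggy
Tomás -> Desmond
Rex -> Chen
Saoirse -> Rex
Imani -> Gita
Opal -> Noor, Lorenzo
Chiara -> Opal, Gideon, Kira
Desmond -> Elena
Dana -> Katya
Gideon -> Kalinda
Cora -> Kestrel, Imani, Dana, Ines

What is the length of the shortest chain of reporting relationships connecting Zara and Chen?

Zara is 3 levels below Cora, and Chen is 4 levels below Cora (their lowest common manager). The shortest path runs up from Zara to Cora and back down to Chen: 3 + 4 = 7 links.

7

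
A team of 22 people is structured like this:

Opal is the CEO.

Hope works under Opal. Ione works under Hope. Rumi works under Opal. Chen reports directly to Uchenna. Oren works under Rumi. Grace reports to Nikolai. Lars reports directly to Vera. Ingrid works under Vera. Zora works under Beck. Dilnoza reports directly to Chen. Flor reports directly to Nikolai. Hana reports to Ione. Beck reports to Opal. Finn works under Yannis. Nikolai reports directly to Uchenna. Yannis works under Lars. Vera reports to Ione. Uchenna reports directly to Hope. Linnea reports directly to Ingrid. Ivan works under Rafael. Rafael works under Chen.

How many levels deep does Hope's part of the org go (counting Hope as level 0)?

5

The longest chain under Hope runs Hope → Ione → Vera → Lars → Yannis → Finn, which is 5 levels below Hope.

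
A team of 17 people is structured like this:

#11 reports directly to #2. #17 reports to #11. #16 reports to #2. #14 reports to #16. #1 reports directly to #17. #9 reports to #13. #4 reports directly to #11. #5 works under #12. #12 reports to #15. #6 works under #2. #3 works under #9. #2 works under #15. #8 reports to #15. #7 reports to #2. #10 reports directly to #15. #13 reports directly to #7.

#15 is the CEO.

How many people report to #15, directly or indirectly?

#15 directly manages #12, #2, #8, #10. Under #12: #5 (1). Under #2: #16, #14, #6, #11, #17, #1, #4, #7, #13, #9, #3 (11). #8 has no reports. #10 has no reports. So #15's organization is 4 direct reports plus everyone under them: 2 + 12 + 1 + 1 = 16.

16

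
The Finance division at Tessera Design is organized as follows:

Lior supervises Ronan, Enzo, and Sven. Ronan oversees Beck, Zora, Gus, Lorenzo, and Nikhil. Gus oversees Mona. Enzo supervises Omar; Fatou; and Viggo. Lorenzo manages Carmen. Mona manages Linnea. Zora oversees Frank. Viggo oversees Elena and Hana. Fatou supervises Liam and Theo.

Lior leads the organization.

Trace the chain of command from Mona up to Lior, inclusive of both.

Mona -> Gus -> Ronan -> Lior

Mona reports to Gus. Gus reports to Ronan. Ronan reports to Lior. Lior is at the top.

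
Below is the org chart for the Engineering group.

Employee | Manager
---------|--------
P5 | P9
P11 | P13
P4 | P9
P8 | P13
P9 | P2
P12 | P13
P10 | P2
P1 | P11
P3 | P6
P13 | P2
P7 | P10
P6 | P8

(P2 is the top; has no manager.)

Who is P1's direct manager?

P11

P1 reports directly to P11.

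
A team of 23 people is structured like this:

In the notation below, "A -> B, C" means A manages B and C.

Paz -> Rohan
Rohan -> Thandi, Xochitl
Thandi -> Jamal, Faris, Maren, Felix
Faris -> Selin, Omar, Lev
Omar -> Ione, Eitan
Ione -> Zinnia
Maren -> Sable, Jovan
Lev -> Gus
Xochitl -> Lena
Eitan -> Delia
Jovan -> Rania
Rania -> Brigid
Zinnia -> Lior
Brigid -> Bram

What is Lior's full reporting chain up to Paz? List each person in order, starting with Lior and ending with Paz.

Lior reports to Zinnia. Zinnia reports to Ione. Ione reports to Omar. Omar reports to Faris. Faris reports to Thandi. Thandi reports to Rohan. Rohan reports to Paz. Paz is at the top.

Lior -> Zinnia -> Ione -> Omar -> Faris -> Thandi -> Rohan -> Paz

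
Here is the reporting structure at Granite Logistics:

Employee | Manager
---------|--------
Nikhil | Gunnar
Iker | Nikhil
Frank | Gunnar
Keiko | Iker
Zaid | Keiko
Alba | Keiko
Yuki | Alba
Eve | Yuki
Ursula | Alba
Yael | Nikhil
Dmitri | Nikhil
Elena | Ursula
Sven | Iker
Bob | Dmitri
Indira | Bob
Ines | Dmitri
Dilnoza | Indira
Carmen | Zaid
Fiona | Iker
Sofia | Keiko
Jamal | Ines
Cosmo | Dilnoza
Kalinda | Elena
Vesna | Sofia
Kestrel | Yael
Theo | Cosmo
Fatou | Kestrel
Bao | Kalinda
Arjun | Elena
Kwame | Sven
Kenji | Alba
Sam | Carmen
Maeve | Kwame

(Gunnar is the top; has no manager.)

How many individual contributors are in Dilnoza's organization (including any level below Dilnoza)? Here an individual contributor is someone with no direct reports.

1

The only person in Dilnoza's organization with no one reporting to them is Theo. That is 1.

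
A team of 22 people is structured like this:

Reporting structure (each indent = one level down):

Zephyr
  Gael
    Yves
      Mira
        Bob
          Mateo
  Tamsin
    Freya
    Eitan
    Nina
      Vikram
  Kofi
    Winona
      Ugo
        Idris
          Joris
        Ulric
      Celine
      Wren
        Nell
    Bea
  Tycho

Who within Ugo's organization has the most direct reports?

Ugo

Direct-report counts within Ugo's organization: Ugo has 2; Idris has 1. The largest is 2, held by Ugo.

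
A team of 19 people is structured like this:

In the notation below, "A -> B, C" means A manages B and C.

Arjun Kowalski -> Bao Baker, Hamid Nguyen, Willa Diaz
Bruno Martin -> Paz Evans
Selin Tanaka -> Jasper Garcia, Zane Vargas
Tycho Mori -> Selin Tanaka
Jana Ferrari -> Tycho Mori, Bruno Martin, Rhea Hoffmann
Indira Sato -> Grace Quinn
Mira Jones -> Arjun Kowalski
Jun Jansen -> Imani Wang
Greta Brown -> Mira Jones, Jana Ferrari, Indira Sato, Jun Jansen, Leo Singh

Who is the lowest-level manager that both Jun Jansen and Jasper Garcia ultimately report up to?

Greta Brown

Jun Jansen's chain of managers is Greta Brown. Jasper Garcia's chain of managers is Selin Tanaka, Tycho Mori, Jana Ferrari, Greta Brown. The first manager that appears in both chains is Greta Brown.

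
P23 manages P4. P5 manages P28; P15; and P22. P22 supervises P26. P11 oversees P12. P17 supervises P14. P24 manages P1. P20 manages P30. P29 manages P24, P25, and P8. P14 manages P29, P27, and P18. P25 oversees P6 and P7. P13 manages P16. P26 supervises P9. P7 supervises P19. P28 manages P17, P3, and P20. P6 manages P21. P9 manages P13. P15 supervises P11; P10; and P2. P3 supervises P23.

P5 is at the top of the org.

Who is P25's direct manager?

P25 reports directly to P29.

P29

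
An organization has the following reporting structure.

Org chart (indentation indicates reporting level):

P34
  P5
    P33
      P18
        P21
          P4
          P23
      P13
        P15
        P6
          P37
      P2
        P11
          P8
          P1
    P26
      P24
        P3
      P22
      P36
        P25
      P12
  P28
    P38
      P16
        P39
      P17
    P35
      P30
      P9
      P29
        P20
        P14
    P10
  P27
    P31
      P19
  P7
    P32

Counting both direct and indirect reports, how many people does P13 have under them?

P13 directly manages P15, P6. P15 has no reports. Under P6: P37 (1). So P13's organization is 2 direct reports plus everyone under them: 1 + 2 = 3.

3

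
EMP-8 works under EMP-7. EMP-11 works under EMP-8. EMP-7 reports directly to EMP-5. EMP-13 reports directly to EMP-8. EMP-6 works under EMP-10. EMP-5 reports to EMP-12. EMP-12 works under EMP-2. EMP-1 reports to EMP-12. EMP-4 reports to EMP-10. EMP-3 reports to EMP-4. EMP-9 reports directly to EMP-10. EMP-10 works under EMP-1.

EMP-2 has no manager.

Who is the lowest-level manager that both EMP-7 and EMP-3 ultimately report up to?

EMP-7's chain of managers is EMP-5, EMP-12, EMP-2. EMP-3's chain of managers is EMP-4, EMP-10, EMP-1, EMP-12, EMP-2. The first manager that appears in both chains is EMP-12.

EMP-12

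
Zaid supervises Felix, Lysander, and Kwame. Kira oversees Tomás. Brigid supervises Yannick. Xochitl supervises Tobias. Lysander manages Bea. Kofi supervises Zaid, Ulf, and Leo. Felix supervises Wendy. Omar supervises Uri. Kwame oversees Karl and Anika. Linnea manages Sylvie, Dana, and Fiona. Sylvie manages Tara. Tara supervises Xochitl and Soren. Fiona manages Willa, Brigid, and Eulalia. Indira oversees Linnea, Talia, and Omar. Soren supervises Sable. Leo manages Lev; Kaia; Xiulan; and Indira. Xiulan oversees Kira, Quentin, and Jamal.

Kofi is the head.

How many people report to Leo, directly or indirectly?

24

Leo directly manages Indira, Lev, Xiulan, Kaia. Under Indira: Omar, Uri, Linnea, Fiona, Brigid, Yannick, Willa, Eulalia, Dana, Sylvie, Tara, Xochitl, Tobias, Soren, Sable, Talia (16). Lev has no reports. Under Xiulan: Jamal, Kira, Tomás, Quentin (4). Kaia has no reports. So Leo's organization is 4 direct reports plus everyone under them: 17 + 1 + 5 + 1 = 24.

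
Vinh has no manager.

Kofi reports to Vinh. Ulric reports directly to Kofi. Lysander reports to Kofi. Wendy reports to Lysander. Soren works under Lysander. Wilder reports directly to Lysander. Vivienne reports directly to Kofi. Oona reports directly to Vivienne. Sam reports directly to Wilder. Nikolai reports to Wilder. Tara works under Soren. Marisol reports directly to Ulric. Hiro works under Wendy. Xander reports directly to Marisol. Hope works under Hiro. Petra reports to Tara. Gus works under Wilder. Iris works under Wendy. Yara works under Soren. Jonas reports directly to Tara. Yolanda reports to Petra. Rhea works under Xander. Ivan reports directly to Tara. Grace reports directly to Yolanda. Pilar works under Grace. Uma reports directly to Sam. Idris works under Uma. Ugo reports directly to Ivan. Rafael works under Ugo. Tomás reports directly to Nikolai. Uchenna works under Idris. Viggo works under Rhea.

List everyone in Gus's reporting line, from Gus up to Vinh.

Gus reports to Wilder. Wilder reports to Lysander. Lysander reports to Kofi. Kofi reports to Vinh. Vinh is at the top.

Gus -> Wilder -> Lysander -> Kofi -> Vinh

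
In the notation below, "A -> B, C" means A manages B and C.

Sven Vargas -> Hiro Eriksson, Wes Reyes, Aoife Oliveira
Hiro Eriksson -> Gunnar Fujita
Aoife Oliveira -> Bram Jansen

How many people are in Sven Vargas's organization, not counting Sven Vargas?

Sven Vargas directly manages Hiro Eriksson, Wes Reyes, Aoife Oliveira. Under Hiro Eriksson: Gunnar Fujita (1). Wes Reyes has no reports. Under Aoife Oliveira: Bram Jansen (1). So Sven Vargas's organization is 3 direct reports plus everyone under them: 2 + 1 + 2 = 5.

5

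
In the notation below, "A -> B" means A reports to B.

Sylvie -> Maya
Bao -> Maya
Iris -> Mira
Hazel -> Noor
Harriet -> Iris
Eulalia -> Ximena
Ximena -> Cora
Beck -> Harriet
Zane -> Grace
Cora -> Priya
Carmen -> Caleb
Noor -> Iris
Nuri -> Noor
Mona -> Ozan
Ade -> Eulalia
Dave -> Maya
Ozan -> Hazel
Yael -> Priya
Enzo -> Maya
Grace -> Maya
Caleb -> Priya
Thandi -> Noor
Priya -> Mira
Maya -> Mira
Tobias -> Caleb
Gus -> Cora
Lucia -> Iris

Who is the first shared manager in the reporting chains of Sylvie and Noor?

Sylvie's chain of managers is Maya, Mira. Noor's chain of managers is Iris, Mira. The first manager that appears in both chains is Mira.

Mira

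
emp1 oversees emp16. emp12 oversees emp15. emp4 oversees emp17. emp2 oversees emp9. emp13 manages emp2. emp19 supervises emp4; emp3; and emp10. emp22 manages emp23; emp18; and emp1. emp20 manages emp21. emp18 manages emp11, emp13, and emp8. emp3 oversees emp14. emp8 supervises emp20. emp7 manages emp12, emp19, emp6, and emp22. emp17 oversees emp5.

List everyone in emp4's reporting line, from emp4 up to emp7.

emp4 reports to emp19. emp19 reports to emp7. emp7 is at the top.

emp4 -> emp19 -> emp7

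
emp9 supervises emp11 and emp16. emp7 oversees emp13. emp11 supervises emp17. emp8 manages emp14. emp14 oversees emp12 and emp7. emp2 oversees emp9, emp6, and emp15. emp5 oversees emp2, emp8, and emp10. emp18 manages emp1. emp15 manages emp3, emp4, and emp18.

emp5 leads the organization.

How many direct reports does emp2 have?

emp2 directly manages emp9, emp6, emp15. That is 3 direct reports.

3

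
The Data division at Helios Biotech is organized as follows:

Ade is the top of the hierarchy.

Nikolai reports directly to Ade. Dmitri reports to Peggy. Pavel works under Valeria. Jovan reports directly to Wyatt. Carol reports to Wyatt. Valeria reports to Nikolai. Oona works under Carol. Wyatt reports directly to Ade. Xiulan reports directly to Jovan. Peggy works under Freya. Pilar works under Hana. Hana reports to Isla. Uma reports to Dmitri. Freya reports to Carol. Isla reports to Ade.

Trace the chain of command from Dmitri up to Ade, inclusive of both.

Dmitri reports to Peggy. Peggy reports to Freya. Freya reports to Carol. Carol reports to Wyatt. Wyatt reports to Ade. Ade is at the top.

Dmitri -> Peggy -> Freya -> Carol -> Wyatt -> Ade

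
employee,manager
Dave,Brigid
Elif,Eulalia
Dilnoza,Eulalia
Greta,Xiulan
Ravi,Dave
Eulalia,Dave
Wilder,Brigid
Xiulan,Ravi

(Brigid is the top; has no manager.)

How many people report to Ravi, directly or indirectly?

Ravi directly manages Xiulan. Under Xiulan: Greta (1). That's 2 in total.

2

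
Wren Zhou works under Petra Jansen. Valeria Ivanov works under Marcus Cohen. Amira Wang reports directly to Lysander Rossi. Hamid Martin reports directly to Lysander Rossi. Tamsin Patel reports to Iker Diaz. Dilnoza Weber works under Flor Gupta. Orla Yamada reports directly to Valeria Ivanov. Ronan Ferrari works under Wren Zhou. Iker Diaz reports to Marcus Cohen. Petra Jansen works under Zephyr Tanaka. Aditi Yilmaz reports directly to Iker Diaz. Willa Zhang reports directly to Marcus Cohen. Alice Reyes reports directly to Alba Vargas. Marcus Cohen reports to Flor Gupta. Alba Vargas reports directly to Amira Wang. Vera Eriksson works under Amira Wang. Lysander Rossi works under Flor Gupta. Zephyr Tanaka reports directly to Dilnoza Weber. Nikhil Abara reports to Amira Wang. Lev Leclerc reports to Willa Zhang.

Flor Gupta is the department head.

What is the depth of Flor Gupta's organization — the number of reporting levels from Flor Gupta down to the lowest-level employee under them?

5

The longest chain under Flor Gupta runs Flor Gupta → Dilnoza Weber → Zephyr Tanaka → Petra Jansen → Wren Zhou → Ronan Ferrari, which is 5 levels below Flor Gupta.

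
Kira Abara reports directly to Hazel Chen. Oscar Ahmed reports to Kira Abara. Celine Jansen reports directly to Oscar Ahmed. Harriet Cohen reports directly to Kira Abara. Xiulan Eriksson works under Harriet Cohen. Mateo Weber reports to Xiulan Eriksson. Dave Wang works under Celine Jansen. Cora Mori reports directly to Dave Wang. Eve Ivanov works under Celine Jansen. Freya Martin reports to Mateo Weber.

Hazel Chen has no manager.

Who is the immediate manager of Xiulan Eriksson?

Xiulan Eriksson reports directly to Harriet Cohen.

Harriet Cohen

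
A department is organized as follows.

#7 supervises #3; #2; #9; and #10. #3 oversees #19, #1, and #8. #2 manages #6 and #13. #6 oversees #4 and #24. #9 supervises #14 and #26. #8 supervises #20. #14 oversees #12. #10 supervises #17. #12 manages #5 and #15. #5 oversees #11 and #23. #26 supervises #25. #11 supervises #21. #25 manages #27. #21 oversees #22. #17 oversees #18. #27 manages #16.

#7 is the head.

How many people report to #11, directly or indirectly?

#11 directly manages #21. Under #21: #22 (1). That's 2 in total.

2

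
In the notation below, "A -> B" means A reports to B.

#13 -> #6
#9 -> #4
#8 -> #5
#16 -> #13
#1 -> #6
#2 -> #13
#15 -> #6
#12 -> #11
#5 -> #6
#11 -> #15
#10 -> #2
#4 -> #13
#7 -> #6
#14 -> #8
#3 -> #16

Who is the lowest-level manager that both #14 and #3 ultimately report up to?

#6

#14's chain of managers is #8, #5, #6. #3's chain of managers is #16, #13, #6. The first manager that appears in both chains is #6.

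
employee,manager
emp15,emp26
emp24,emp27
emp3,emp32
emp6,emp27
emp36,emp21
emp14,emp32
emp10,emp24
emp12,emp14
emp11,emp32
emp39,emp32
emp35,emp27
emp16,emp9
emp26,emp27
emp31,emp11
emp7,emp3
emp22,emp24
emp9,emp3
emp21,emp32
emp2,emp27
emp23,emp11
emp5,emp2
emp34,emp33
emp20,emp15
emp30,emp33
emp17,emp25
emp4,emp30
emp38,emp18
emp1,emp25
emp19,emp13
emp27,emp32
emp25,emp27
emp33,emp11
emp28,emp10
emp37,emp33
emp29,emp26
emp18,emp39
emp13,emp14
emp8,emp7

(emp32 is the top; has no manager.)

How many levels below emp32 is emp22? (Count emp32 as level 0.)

Chain from emp22 up to emp32: emp22 → emp24 → emp27 → emp32. That is 3 steps up, so emp22 is 3 levels below emp32.

3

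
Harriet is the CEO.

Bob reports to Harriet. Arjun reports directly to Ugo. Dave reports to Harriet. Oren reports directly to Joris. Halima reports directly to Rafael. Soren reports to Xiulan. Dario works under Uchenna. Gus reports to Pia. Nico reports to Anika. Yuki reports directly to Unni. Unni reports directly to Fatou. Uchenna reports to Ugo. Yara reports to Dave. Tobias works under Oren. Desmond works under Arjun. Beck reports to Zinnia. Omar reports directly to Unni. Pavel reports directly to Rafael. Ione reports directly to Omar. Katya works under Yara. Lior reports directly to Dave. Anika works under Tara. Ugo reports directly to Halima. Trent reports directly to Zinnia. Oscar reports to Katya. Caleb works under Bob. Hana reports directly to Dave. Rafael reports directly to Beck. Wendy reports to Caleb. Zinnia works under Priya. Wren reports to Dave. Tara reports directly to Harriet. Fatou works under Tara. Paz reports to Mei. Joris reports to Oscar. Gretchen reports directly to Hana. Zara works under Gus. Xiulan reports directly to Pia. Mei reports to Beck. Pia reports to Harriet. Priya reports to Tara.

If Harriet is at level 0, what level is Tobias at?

Chain from Tobias up to Harriet: Tobias → Oren → Joris → Oscar → Katya → Yara → Dave → Harriet. That is 7 steps up, so Tobias is 7 levels below Harriet.

7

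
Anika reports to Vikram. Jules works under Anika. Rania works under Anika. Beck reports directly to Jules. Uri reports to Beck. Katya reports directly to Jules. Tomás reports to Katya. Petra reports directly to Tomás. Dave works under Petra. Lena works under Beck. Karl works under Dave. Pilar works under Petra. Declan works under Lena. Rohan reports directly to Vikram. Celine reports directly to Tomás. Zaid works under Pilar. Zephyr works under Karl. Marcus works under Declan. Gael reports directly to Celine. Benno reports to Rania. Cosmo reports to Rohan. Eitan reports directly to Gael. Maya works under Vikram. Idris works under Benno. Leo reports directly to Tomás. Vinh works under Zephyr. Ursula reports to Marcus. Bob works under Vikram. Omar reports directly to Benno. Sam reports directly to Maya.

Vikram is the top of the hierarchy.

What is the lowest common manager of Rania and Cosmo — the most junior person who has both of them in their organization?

Rania's chain of managers is Anika, Vikram. Cosmo's chain of managers is Rohan, Vikram. The first manager that appears in both chains is Vikram.

Vikram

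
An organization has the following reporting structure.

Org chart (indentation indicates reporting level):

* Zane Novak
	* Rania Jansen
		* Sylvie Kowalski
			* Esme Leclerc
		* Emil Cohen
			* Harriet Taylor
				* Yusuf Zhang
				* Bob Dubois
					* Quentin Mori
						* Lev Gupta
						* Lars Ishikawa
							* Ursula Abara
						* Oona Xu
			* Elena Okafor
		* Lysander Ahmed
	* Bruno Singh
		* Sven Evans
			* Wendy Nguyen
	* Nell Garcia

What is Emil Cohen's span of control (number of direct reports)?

Emil Cohen directly manages Harriet Taylor, Elena Okafor. That is 2 direct reports.

2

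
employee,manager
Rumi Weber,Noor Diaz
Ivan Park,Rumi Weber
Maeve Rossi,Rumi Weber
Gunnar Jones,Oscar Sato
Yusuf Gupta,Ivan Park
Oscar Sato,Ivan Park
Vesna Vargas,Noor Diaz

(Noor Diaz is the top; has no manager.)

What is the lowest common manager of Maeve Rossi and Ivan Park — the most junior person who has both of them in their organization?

Rumi Weber

Maeve Rossi's chain of managers is Rumi Weber, Noor Diaz. Ivan Park's chain of managers is Rumi Weber, Noor Diaz. The first manager that appears in both chains is Rumi Weber.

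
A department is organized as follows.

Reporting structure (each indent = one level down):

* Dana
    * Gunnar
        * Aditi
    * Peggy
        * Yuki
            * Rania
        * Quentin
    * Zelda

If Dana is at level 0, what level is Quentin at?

Chain from Quentin up to Dana: Quentin → Peggy → Dana. That is 2 steps up, so Quentin is 2 levels below Dana.

2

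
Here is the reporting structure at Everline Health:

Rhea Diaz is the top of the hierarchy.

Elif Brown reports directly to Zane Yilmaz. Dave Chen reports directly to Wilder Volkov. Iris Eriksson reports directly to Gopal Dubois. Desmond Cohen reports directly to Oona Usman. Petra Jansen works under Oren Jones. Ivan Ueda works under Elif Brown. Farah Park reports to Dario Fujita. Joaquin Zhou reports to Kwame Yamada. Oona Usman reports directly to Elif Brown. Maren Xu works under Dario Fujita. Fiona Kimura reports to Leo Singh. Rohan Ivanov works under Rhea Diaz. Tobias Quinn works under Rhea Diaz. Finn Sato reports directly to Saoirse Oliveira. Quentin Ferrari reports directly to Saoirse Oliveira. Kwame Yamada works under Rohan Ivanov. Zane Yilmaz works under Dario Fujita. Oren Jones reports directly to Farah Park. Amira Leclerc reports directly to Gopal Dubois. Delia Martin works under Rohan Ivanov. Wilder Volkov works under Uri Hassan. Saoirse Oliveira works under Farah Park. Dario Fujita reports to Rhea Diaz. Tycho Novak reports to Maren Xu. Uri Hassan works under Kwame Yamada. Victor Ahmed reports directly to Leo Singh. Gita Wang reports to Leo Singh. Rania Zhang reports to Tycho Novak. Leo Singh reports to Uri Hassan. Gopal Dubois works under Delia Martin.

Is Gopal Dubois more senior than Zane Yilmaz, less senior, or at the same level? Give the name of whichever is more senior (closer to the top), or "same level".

Gopal Dubois is 3 levels below Rhea Diaz; Zane Yilmaz is 2. Zane Yilmaz is higher.

Zane Yilmaz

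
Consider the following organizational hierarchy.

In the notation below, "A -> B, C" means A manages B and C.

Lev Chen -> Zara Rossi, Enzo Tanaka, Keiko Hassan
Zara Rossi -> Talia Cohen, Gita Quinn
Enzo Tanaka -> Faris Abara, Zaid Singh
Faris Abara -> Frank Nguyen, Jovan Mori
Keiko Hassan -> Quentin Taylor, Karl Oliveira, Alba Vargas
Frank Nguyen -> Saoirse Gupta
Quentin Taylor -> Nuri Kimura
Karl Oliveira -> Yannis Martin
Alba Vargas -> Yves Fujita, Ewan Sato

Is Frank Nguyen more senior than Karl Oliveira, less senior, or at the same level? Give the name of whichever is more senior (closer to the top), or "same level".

Frank Nguyen is 3 levels below Lev Chen; Karl Oliveira is 2. Karl Oliveira is higher.

Karl Oliveira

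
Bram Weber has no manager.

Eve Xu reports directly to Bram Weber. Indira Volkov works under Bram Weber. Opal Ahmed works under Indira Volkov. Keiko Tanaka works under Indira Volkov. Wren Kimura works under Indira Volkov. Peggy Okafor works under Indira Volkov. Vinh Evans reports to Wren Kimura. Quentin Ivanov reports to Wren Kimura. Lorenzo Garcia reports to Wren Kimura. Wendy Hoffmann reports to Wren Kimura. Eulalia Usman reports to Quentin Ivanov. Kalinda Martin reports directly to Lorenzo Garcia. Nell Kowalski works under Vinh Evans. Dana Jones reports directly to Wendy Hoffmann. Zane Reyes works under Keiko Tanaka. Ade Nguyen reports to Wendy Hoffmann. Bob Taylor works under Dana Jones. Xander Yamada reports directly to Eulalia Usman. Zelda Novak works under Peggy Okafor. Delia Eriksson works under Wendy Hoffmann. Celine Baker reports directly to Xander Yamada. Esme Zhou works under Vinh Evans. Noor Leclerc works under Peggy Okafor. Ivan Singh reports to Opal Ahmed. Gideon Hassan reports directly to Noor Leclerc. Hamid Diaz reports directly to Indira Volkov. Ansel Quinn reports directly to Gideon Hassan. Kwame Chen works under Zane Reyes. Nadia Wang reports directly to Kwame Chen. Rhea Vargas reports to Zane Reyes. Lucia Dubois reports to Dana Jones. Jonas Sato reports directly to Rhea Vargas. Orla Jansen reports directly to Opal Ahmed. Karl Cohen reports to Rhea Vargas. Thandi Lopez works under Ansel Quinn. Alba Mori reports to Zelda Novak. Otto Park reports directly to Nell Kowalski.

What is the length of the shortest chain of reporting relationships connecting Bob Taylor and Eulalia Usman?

Bob Taylor is 3 levels below Wren Kimura, and Eulalia Usman is 2 levels below Wren Kimura (their lowest common manager). The shortest path runs up from Bob Taylor to Wren Kimura and back down to Eulalia Usman: 3 + 2 = 5 links.

5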